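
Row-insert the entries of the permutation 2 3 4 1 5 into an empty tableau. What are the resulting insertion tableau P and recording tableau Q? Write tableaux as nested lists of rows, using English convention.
P = [[1, 3, 4, 5], [2]], Q = [[1, 2, 3, 5], [4]]

Insert each entry of the permutation into P by Schensted row insertion, recording in Q the position of each new cell.

After inserting 2: P = [[2]].
After inserting 3: P = [[2, 3]].
After inserting 4: P = [[2, 3, 4]].
After inserting 1: P = [[1, 3, 4], [2]].
After inserting 5: P = [[1, 3, 4, 5], [2]].

So P = [[1, 3, 4, 5], [2]], Q = [[1, 2, 3, 5], [4]].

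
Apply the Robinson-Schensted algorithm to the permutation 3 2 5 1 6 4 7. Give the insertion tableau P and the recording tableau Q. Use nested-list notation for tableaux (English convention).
Insert each entry of the permutation into P by Schensted row insertion, recording in Q the position of each new cell.

Insert 3: appended to row 1. P = [[3]], Q = [[1]].
Insert 2: 2 bumps 3 from row 1; 3 starts row 2. P = [[2], [3]], Q = [[1], [2]].
Insert 5: appended to row 1. P = [[2, 5], [3]], Q = [[1, 3], [2]].
Insert 1: 1 bumps 2 from row 1; 2 bumps 3 from row 2; 3 starts row 3. P = [[1, 5], [2], [3]], Q = [[1, 3], [2], [4]].
Insert 6: appended to row 1. P = [[1, 5, 6], [2], [3]], Q = [[1, 3, 5], [2], [4]].
Insert 4: 4 bumps 5 from row 1; 5 appends to row 2. P = [[1, 4, 6], [2, 5], [3]], Q = [[1, 3, 5], [2, 6], [4]].
Insert 7: appended to row 1. P = [[1, 4, 6, 7], [2, 5], [3]], Q = [[1, 3, 5, 7], [2, 6], [4]].

So P = [[1, 4, 6, 7], [2, 5], [3]], Q = [[1, 3, 5, 7], [2, 6], [4]].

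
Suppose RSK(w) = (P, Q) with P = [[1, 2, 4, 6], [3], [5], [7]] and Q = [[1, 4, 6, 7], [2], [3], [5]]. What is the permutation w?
7 5 1 3 2 4 6

Reverse the RSK construction: for i from n down to 1, find the cell of Q containing i, remove the entry at that cell from P, and reverse-bump it up through P; the value ejected from row 1 is w(i).

Step i=7: Q has 7 at row 1, column 4; remove that cell from P, ejecting 6. So w(7) = 6. P is now [[1, 2, 4], [3], [5], [7]].
Step i=6: Q has 6 at row 1, column 3; remove that cell from P, ejecting 4. So w(6) = 4. P is now [[1, 2], [3], [5], [7]].
Step i=5: Q has 5 at row 4, column 1; remove 7 from row 4 of P and reverse-bump: 7 enters row 3 and ejects 5; 5 enters row 2 and ejects 3; 3 enters row 1 and ejects 2. So w(5) = 2. P is now [[1, 3], [5], [7]].
Step i=4: Q has 4 at row 1, column 2; remove that cell from P, ejecting 3. So w(4) = 3. P is now [[1], [5], [7]].
Step i=3: Q has 3 at row 3, column 1; remove 7 from row 3 of P and reverse-bump: 7 enters row 2 and ejects 5; 5 enters row 1 and ejects 1. So w(3) = 1. P is now [[5], [7]].
Step i=2: Q has 2 at row 2, column 1; remove 7 from row 2 of P and reverse-bump: 7 enters row 1 and ejects 5. So w(2) = 5. P is now [[7]].
Step i=1: Q has 1 at row 1, column 1; remove that cell from P, ejecting 7. So w(1) = 7. P is now [].

So w = 7 5 1 3 2 4 6.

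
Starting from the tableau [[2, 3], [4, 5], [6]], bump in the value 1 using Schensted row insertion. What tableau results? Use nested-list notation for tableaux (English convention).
[[1, 3], [2, 5], [4], [6]]

In row 1, 1 replaces 2 (the leftmost entry greater than 1); 2 is bumped to row 2. In row 2, 2 replaces 4 (the leftmost entry greater than 2); 4 is bumped to row 3. In row 3, 4 replaces 6 (the leftmost entry greater than 4); 6 is bumped to row 4. 6 starts a new row 4. The new tableau is [[1, 3], [2, 5], [4], [6]].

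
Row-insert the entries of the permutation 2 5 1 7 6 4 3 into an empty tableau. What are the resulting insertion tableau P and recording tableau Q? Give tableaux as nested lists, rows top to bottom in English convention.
P = [[1, 3, 6], [2, 4], [5], [7]], Q = [[1, 2, 4], [3, 5], [6], [7]]

Insert each entry of the permutation into P by Schensted row insertion, recording in Q the position of each new cell.

After inserting 2: P = [[2]].
After inserting 5: P = [[2, 5]].
After inserting 1: P = [[1, 5], [2]].
After inserting 7: P = [[1, 5, 7], [2]].
After inserting 6: P = [[1, 5, 6], [2, 7]].
After inserting 4: P = [[1, 4, 6], [2, 5], [7]].
After inserting 3: P = [[1, 3, 6], [2, 4], [5], [7]].

So P = [[1, 3, 6], [2, 4], [5], [7]], Q = [[1, 2, 4], [3, 5], [6], [7]].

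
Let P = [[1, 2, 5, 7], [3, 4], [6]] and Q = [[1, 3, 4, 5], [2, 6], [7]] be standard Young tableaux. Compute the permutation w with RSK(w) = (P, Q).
Reverse the RSK construction: for i from n down to 1, find the cell of Q containing i, remove the entry at that cell from P, and reverse-bump it up through P; the value ejected from row 1 is w(i).

Step i=7: Q has 7 at row 3, column 1; remove 6 from row 3 of P and reverse-bump: 6 enters row 2 and ejects 4; 4 enters row 1 and ejects 2. So w(7) = 2. P is now [[1, 4, 5, 7], [3, 6]].
Step i=6: Q has 6 at row 2, column 2; remove 6 from row 2 of P and reverse-bump: 6 enters row 1 and ejects 5. So w(6) = 5. P is now [[1, 4, 6, 7], [3]].
Step i=5: Q has 5 at row 1, column 4; remove that cell from P, ejecting 7. So w(5) = 7. P is now [[1, 4, 6], [3]].
Step i=4: Q has 4 at row 1, column 3; remove that cell from P, ejecting 6. So w(4) = 6. P is now [[1, 4], [3]].
Step i=3: Q has 3 at row 1, column 2; remove that cell from P, ejecting 4. So w(3) = 4. P is now [[1], [3]].
Step i=2: Q has 2 at row 2, column 1; remove 3 from row 2 of P and reverse-bump: 3 enters row 1 and ejects 1. So w(2) = 1. P is now [[3]].
Step i=1: Q has 1 at row 1, column 1; remove that cell from P, ejecting 3. So w(1) = 3. P is now [].

So w = 3 1 4 6 7 5 2.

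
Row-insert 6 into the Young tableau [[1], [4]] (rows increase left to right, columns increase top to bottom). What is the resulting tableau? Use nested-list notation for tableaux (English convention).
[[1, 6], [4]]

6 is larger than every entry of row 1, so it is appended to row 1. The new tableau is [[1, 6], [4]].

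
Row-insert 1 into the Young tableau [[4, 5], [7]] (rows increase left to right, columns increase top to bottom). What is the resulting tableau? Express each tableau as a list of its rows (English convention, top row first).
In row 1, 1 replaces 4 (the leftmost entry greater than 1); 4 is bumped to row 2. In row 2, 4 replaces 7 (the leftmost entry greater than 4); 7 is bumped to row 3. 7 starts a new row 3. The new tableau is [[1, 5], [4], [7]].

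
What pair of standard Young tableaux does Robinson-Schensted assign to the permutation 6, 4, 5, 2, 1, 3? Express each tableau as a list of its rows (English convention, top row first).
Insert each entry of the permutation into P by Schensted row insertion, recording in Q the position of each new cell.

Insert 6: appended to row 1. P = [[6]], Q = [[1]].
Insert 4: 4 bumps 6 from row 1; 6 starts row 2. P = [[4], [6]], Q = [[1], [2]].
Insert 5: appended to row 1. P = [[4, 5], [6]], Q = [[1, 3], [2]].
Insert 2: 2 bumps 4 from row 1; 4 bumps 6 from row 2; 6 starts row 3. P = [[2, 5], [4], [6]], Q = [[1, 3], [2], [4]].
Insert 1: 1 bumps 2 from row 1; 2 bumps 4 from row 2; 4 bumps 6 from row 3; 6 starts row 4. P = [[1, 5], [2], [4], [6]], Q = [[1, 3], [2], [4], [5]].
Insert 3: 3 bumps 5 from row 1; 5 appends to row 2. P = [[1, 3], [2, 5], [4], [6]], Q = [[1, 3], [2, 6], [4], [5]].

So P = [[1, 3], [2, 5], [4], [6]], Q = [[1, 3], [2, 6], [4], [5]].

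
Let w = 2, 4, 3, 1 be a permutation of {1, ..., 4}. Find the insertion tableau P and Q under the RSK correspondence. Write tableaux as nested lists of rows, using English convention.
P = [[1, 3], [2], [4]], Q = [[1, 2], [3], [4]]

Insert each entry of the permutation into P by Schensted row insertion, recording in Q the position of each new cell.

Insert 2: appended to row 1. P = [[2]].
Insert 4: appended to row 1. P = [[2, 4]].
Insert 3: 3 bumps 4 from row 1; 4 starts row 2. P = [[2, 3], [4]].
Insert 1: 1 bumps 2 from row 1; 2 bumps 4 from row 2; 4 starts row 3. P = [[1, 3], [2], [4]].

So P = [[1, 3], [2], [4]], Q = [[1, 2], [3], [4]].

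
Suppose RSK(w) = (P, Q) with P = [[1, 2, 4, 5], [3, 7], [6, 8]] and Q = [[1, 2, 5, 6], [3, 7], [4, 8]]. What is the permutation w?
1 6 3 2 4 8 7 5

Reverse the RSK construction: for i from n down to 1, find the cell of Q containing i, remove the entry at that cell from P, and reverse-bump it up through P; the value ejected from row 1 is w(i).

Step i=8: Q has 8 at row 3, column 2; remove 8 from row 3 of P and reverse-bump: 8 enters row 2 and ejects 7; 7 enters row 1 and ejects 5. So w(8) = 5. P is now [[1, 2, 4, 7], [3, 8], [6]].
Step i=7: Q has 7 at row 2, column 2; remove 8 from row 2 of P and reverse-bump: 8 enters row 1 and ejects 7. So w(7) = 7. P is now [[1, 2, 4, 8], [3], [6]].
Step i=6: Q has 6 at row 1, column 4; remove that cell from P, ejecting 8. So w(6) = 8. P is now [[1, 2, 4], [3], [6]].
Step i=5: Q has 5 at row 1, column 3; remove that cell from P, ejecting 4. So w(5) = 4. P is now [[1, 2], [3], [6]].
Step i=4: Q has 4 at row 3, column 1; remove 6 from row 3 of P and reverse-bump: 6 enters row 2 and ejects 3; 3 enters row 1 and ejects 2. So w(4) = 2. P is now [[1, 3], [6]].
Step i=3: Q has 3 at row 2, column 1; remove 6 from row 2 of P and reverse-bump: 6 enters row 1 and ejects 3. So w(3) = 3. P is now [[1, 6]].
Step i=2: Q has 2 at row 1, column 2; remove that cell from P, ejecting 6. So w(2) = 6. P is now [[1]].
Step i=1: Q has 1 at row 1, column 1; remove that cell from P, ejecting 1. So w(1) = 1. P is now [].

So w = 1 6 3 2 4 8 7 5.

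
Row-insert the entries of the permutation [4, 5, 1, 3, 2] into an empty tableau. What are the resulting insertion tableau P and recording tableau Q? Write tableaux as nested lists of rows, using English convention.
P = [[1, 2], [3, 5], [4]], Q = [[1, 2], [3, 4], [5]]

Insert each entry of the permutation into P by Schensted row insertion, recording in Q the position of each new cell.

After inserting 4: P = [[4]].
After inserting 5: P = [[4, 5]].
After inserting 1: P = [[1, 5], [4]].
After inserting 3: P = [[1, 3], [4, 5]].
After inserting 2: P = [[1, 2], [3, 5], [4]].

So P = [[1, 2], [3, 5], [4]], Q = [[1, 2], [3, 4], [5]].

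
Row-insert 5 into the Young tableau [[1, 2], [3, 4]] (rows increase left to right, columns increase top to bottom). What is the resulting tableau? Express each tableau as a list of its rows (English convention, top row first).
[[1, 2, 5], [3, 4]]

5 is larger than every entry of row 1, so it is appended to row 1. The new tableau is [[1, 2, 5], [3, 4]].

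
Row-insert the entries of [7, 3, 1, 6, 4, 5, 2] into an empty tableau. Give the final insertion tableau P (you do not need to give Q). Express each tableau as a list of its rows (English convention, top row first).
Insert 7: appended to row 1. P = [[7]].
Insert 3: 3 bumps 7 from row 1; 7 starts row 2. P = [[3], [7]].
Insert 1: 1 bumps 3 from row 1; 3 bumps 7 from row 2; 7 starts row 3. P = [[1], [3], [7]].
Insert 6: appended to row 1. P = [[1, 6], [3], [7]].
Insert 4: 4 bumps 6 from row 1; 6 appends to row 2. P = [[1, 4], [3, 6], [7]].
Insert 5: appended to row 1. P = [[1, 4, 5], [3, 6], [7]].
Insert 2: 2 bumps 4 from row 1; 4 bumps 6 from row 2; 6 bumps 7 from row 3; 7 starts row 4. P = [[1, 2, 5], [3, 4], [6], [7]].

So P = [[1, 2, 5], [3, 4], [6], [7]].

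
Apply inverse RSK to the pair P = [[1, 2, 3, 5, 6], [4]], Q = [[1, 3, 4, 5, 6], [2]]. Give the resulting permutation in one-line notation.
4 1 2 3 5 6

Reverse RSK: for i = n, n-1, ..., 1, locate i in Q, remove the corresponding corner cell from P, and reverse-bump its entry up through P; the value ejected from row 1 is w(i).

So w = 4 1 2 3 5 6.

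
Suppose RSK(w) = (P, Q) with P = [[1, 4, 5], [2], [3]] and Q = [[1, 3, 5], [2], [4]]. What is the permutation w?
3 2 4 1 5

Reverse the RSK construction: for i from n down to 1, find the cell of Q containing i, remove the entry at that cell from P, and reverse-bump it up through P; the value ejected from row 1 is w(i).

Step i=5: Q has 5 at row 1, column 3; remove that cell from P, ejecting 5. So w(5) = 5. P is now [[1, 4], [2], [3]].
Step i=4: Q has 4 at row 3, column 1; remove 3 from row 3 of P and reverse-bump: 3 enters row 2 and ejects 2; 2 enters row 1 and ejects 1. So w(4) = 1. P is now [[2, 4], [3]].
Step i=3: Q has 3 at row 1, column 2; remove that cell from P, ejecting 4. So w(3) = 4. P is now [[2], [3]].
Step i=2: Q has 2 at row 2, column 1; remove 3 from row 2 of P and reverse-bump: 3 enters row 1 and ejects 2. So w(2) = 2. P is now [[3]].
Step i=1: Q has 1 at row 1, column 1; remove that cell from P, ejecting 3. So w(1) = 3. P is now [].

So w = 3 2 4 1 5.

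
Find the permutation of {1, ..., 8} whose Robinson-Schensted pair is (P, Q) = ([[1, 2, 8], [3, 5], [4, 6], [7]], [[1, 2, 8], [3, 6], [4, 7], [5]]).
4 7 6 3 1 5 2 8

Reverse the RSK construction: for i from n down to 1, find the cell of Q containing i, remove the entry at that cell from P, and reverse-bump it up through P; the value ejected from row 1 is w(i).

Step i=8: Q has 8 at row 1, column 3; remove that cell from P, ejecting 8. So w(8) = 8. P is now [[1, 2], [3, 5], [4, 6], [7]].
Step i=7: Q has 7 at row 3, column 2; remove 6 from row 3 of P and reverse-bump: 6 enters row 2 and ejects 5; 5 enters row 1 and ejects 2. So w(7) = 2. P is now [[1, 5], [3, 6], [4], [7]].
Step i=6: Q has 6 at row 2, column 2; remove 6 from row 2 of P and reverse-bump: 6 enters row 1 and ejects 5. So w(6) = 5. P is now [[1, 6], [3], [4], [7]].
Step i=5: Q has 5 at row 4, column 1; remove 7 from row 4 of P and reverse-bump: 7 enters row 3 and ejects 4; 4 enters row 2 and ejects 3; 3 enters row 1 and ejects 1. So w(5) = 1. P is now [[3, 6], [4], [7]].
Step i=4: Q has 4 at row 3, column 1; remove 7 from row 3 of P and reverse-bump: 7 enters row 2 and ejects 4; 4 enters row 1 and ejects 3. So w(4) = 3. P is now [[4, 6], [7]].
Step i=3: Q has 3 at row 2, column 1; remove 7 from row 2 of P and reverse-bump: 7 enters row 1 and ejects 6. So w(3) = 6. P is now [[4, 7]].
Step i=2: Q has 2 at row 1, column 2; remove that cell from P, ejecting 7. So w(2) = 7. P is now [[4]].
Step i=1: Q has 1 at row 1, column 1; remove that cell from P, ejecting 4. So w(1) = 4. P is now [].

So w = 4 7 6 3 1 5 2 8.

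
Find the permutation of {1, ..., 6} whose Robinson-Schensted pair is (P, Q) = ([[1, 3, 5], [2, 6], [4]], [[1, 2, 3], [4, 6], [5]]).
Reverse the RSK construction: for i from n down to 1, find the cell of Q containing i, remove the entry at that cell from P, and reverse-bump it up through P; the value ejected from row 1 is w(i).

Step i=6: Q has 6 at row 2, column 2; remove 6 from row 2 of P and reverse-bump: 6 enters row 1 and ejects 5. So w(6) = 5. P is now [[1, 3, 6], [2], [4]].
Step i=5: Q has 5 at row 3, column 1; remove 4 from row 3 of P and reverse-bump: 4 enters row 2 and ejects 2; 2 enters row 1 and ejects 1. So w(5) = 1. P is now [[2, 3, 6], [4]].
Step i=4: Q has 4 at row 2, column 1; remove 4 from row 2 of P and reverse-bump: 4 enters row 1 and ejects 3. So w(4) = 3. P is now [[2, 4, 6]].
Step i=3: Q has 3 at row 1, column 3; remove that cell from P, ejecting 6. So w(3) = 6. P is now [[2, 4]].
Step i=2: Q has 2 at row 1, column 2; remove that cell from P, ejecting 4. So w(2) = 4. P is now [[2]].
Step i=1: Q has 1 at row 1, column 1; remove that cell from P, ejecting 2. So w(1) = 2. P is now [].

So w = 2 4 6 3 1 5.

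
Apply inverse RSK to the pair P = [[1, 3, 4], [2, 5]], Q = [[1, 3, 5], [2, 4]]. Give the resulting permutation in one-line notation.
2 1 5 3 4

Reverse RSK: for i = n, n-1, ..., 1, locate i in Q, remove the corresponding corner cell from P, and reverse-bump its entry up through P; the value ejected from row 1 is w(i).

So w = 2 1 5 3 4.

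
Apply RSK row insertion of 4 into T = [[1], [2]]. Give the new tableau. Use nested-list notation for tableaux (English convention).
[[1, 4], [2]]

4 is larger than every entry of row 1, so it is appended to row 1. The new tableau is [[1, 4], [2]].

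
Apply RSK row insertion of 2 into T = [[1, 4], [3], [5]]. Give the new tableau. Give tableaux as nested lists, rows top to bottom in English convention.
[[1, 2], [3, 4], [5]]

In row 1, 2 replaces 4 (the leftmost entry greater than 2); 4 is bumped to row 2. 4 is appended to row 2. The new tableau is [[1, 2], [3, 4], [5]].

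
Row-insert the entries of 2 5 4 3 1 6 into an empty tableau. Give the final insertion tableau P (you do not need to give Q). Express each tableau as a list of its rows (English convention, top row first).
After inserting 2: P = [[2]].
After inserting 5: P = [[2, 5]].
After inserting 4: P = [[2, 4], [5]].
After inserting 3: P = [[2, 3], [4], [5]].
After inserting 1: P = [[1, 3], [2], [4], [5]].
After inserting 6: P = [[1, 3, 6], [2], [4], [5]].

So P = [[1, 3, 6], [2], [4], [5]].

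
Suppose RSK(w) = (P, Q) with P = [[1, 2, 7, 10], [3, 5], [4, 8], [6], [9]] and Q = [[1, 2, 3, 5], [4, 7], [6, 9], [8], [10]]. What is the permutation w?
Reverse RSK: for i = n, n-1, ..., 1, locate i in Q, remove the corresponding corner cell from P, and reverse-bump its entry up through P; the value ejected from row 1 is w(i).

So w = 4 6 9 8 10 5 7 1 3 2.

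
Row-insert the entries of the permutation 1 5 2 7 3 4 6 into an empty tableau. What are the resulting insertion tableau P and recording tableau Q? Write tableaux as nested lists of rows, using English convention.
P = [[1, 2, 3, 4, 6], [5, 7]], Q = [[1, 2, 4, 6, 7], [3, 5]]

Insert each entry of the permutation into P by Schensted row insertion, recording in Q the position of each new cell.

After inserting 1: P = [[1]].
After inserting 5: P = [[1, 5]].
After inserting 2: P = [[1, 2], [5]].
After inserting 7: P = [[1, 2, 7], [5]].
After inserting 3: P = [[1, 2, 3], [5, 7]].
After inserting 4: P = [[1, 2, 3, 4], [5, 7]].
After inserting 6: P = [[1, 2, 3, 4, 6], [5, 7]].

So P = [[1, 2, 3, 4, 6], [5, 7]], Q = [[1, 2, 4, 6, 7], [3, 5]].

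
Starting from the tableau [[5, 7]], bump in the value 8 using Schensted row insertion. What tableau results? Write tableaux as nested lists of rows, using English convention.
[[5, 7, 8]]

8 is larger than every entry of row 1, so it is appended to row 1. The new tableau is [[5, 7, 8]].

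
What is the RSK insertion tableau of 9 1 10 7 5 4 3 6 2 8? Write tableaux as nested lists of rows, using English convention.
P = [[1, 2, 6, 8], [3, 10], [4], [5], [7], [9]]

Insert 9: appended to row 1. P = [[9]].
Insert 1: 1 bumps 9 from row 1; 9 starts row 2. P = [[1], [9]].
Insert 10: appended to row 1. P = [[1, 10], [9]].
Insert 7: 7 bumps 10 from row 1; 10 appends to row 2. P = [[1, 7], [9, 10]].
Insert 5: 5 bumps 7 from row 1; 7 bumps 9 from row 2; 9 starts row 3. P = [[1, 5], [7, 10], [9]].
Insert 4: 4 bumps 5 from row 1; 5 bumps 7 from row 2; 7 bumps 9 from row 3; 9 starts row 4. P = [[1, 4], [5, 10], [7], [9]].
Insert 3: 3 bumps 4 from row 1; 4 bumps 5 from row 2; 5 bumps 7 from row 3; 7 bumps 9 from row 4; 9 starts row 5. P = [[1, 3], [4, 10], [5], [7], [9]].
Insert 6: appended to row 1. P = [[1, 3, 6], [4, 10], [5], [7], [9]].
Insert 2: 2 bumps 3 from row 1; 3 bumps 4 from row 2; 4 bumps 5 from row 3; 5 bumps 7 from row 4; 7 bumps 9 from row 5; 9 starts row 6. P = [[1, 2, 6], [3, 10], [4], [5], [7], [9]].
Insert 8: appended to row 1. P = [[1, 2, 6, 8], [3, 10], [4], [5], [7], [9]].

So P = [[1, 2, 6, 8], [3, 10], [4], [5], [7], [9]].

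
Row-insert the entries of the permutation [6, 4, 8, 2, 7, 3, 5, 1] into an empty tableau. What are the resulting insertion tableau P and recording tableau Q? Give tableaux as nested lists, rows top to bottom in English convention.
P = [[1, 3, 5], [2, 7], [4, 8], [6]], Q = [[1, 3, 7], [2, 5], [4, 6], [8]]

Insert each entry of the permutation into P by Schensted row insertion, recording in Q the position of each new cell.

Insert 6: appended to row 1. P = [[6]].
Insert 4: 4 bumps 6 from row 1; 6 starts row 2. P = [[4], [6]].
Insert 8: appended to row 1. P = [[4, 8], [6]].
Insert 2: 2 bumps 4 from row 1; 4 bumps 6 from row 2; 6 starts row 3. P = [[2, 8], [4], [6]].
Insert 7: 7 bumps 8 from row 1; 8 appends to row 2. P = [[2, 7], [4, 8], [6]].
Insert 3: 3 bumps 7 from row 1; 7 bumps 8 from row 2; 8 appends to row 3. P = [[2, 3], [4, 7], [6, 8]].
Insert 5: appended to row 1. P = [[2, 3, 5], [4, 7], [6, 8]].
Insert 1: 1 bumps 2 from row 1; 2 bumps 4 from row 2; 4 bumps 6 from row 3; 6 starts row 4. P = [[1, 3, 5], [2, 7], [4, 8], [6]].

So P = [[1, 3, 5], [2, 7], [4, 8], [6]], Q = [[1, 3, 7], [2, 5], [4, 6], [8]].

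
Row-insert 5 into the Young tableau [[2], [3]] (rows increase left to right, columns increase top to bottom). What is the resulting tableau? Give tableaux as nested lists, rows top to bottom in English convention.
[[2, 5], [3]]

5 is larger than every entry of row 1, so it is appended to row 1. The new tableau is [[2, 5], [3]].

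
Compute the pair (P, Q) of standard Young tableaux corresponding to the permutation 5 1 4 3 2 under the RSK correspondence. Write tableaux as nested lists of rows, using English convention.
P = [[1, 2], [3], [4], [5]], Q = [[1, 3], [2], [4], [5]]

Insert each entry of the permutation into P by Schensted row insertion, recording in Q the position of each new cell.

Insert 5: appended to row 1. P = [[5]].
Insert 1: 1 bumps 5 from row 1; 5 starts row 2. P = [[1], [5]].
Insert 4: appended to row 1. P = [[1, 4], [5]].
Insert 3: 3 bumps 4 from row 1; 4 bumps 5 from row 2; 5 starts row 3. P = [[1, 3], [4], [5]].
Insert 2: 2 bumps 3 from row 1; 3 bumps 4 from row 2; 4 bumps 5 from row 3; 5 starts row 4. P = [[1, 2], [3], [4], [5]].

So P = [[1, 2], [3], [4], [5]], Q = [[1, 3], [2], [4], [5]].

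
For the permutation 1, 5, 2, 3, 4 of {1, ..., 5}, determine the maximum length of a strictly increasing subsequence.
4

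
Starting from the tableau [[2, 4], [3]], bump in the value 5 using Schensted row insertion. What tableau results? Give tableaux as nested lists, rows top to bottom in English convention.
5 is larger than every entry of row 1, so it is appended to row 1. The new tableau is [[2, 4, 5], [3]].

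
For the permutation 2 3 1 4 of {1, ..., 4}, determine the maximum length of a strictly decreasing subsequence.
2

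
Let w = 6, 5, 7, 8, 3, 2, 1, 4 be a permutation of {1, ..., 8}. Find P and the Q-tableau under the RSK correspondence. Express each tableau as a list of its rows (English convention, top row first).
P = [[1, 4, 8], [2, 7], [3], [5], [6]], Q = [[1, 3, 4], [2, 8], [5], [6], [7]]

Insert each entry of the permutation into P by Schensted row insertion, recording in Q the position of each new cell.

Insert 6: appended to row 1. P = [[6]].
Insert 5: 5 bumps 6 from row 1; 6 starts row 2. P = [[5], [6]].
Insert 7: appended to row 1. P = [[5, 7], [6]].
Insert 8: appended to row 1. P = [[5, 7, 8], [6]].
Insert 3: 3 bumps 5 from row 1; 5 bumps 6 from row 2; 6 starts row 3. P = [[3, 7, 8], [5], [6]].
Insert 2: 2 bumps 3 from row 1; 3 bumps 5 from row 2; 5 bumps 6 from row 3; 6 starts row 4. P = [[2, 7, 8], [3], [5], [6]].
Insert 1: 1 bumps 2 from row 1; 2 bumps 3 from row 2; 3 bumps 5 from row 3; 5 bumps 6 from row 4; 6 starts row 5. P = [[1, 7, 8], [2], [3], [5], [6]].
Insert 4: 4 bumps 7 from row 1; 7 appends to row 2. P = [[1, 4, 8], [2, 7], [3], [5], [6]].

So P = [[1, 4, 8], [2, 7], [3], [5], [6]], Q = [[1, 3, 4], [2, 8], [5], [6], [7]].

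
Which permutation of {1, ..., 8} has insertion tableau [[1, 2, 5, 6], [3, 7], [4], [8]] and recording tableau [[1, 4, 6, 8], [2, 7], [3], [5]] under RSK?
Reverse the RSK construction: for i from n down to 1, find the cell of Q containing i, remove the entry at that cell from P, and reverse-bump it up through P; the value ejected from row 1 is w(i).

Step i=8: Q has 8 at row 1, column 4; remove that cell from P, ejecting 6. So w(8) = 6. P is now [[1, 2, 5], [3, 7], [4], [8]].
Step i=7: Q has 7 at row 2, column 2; remove 7 from row 2 of P and reverse-bump: 7 enters row 1 and ejects 5. So w(7) = 5. P is now [[1, 2, 7], [3], [4], [8]].
Step i=6: Q has 6 at row 1, column 3; remove that cell from P, ejecting 7. So w(6) = 7. P is now [[1, 2], [3], [4], [8]].
Step i=5: Q has 5 at row 4, column 1; remove 8 from row 4 of P and reverse-bump: 8 enters row 3 and ejects 4; 4 enters row 2 and ejects 3; 3 enters row 1 and ejects 2. So w(5) = 2. P is now [[1, 3], [4], [8]].
Step i=4: Q has 4 at row 1, column 2; remove that cell from P, ejecting 3. So w(4) = 3. P is now [[1], [4], [8]].
Step i=3: Q has 3 at row 3, column 1; remove 8 from row 3 of P and reverse-bump: 8 enters row 2 and ejects 4; 4 enters row 1 and ejects 1. So w(3) = 1. P is now [[4], [8]].
Step i=2: Q has 2 at row 2, column 1; remove 8 from row 2 of P and reverse-bump: 8 enters row 1 and ejects 4. So w(2) = 4. P is now [[8]].
Step i=1: Q has 1 at row 1, column 1; remove that cell from P, ejecting 8. So w(1) = 8. P is now [].

So w = 8 4 1 3 2 7 5 6.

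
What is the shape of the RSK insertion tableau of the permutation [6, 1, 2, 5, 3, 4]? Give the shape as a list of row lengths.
[4, 1, 1]

RSK row insertion gives P = [[1, 2, 3, 4], [5], [6]], which has shape [4, 1, 1].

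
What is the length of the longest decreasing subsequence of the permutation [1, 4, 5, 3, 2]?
3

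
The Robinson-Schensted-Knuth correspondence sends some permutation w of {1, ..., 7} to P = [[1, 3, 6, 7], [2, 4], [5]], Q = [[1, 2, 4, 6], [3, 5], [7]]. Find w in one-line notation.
2 5 1 6 4 7 3

Reverse the RSK construction: for i from n down to 1, find the cell of Q containing i, remove the entry at that cell from P, and reverse-bump it up through P; the value ejected from row 1 is w(i).

Step i=7: Q has 7 at row 3, column 1; remove 5 from row 3 of P and reverse-bump: 5 enters row 2 and ejects 4; 4 enters row 1 and ejects 3. So w(7) = 3. P is now [[1, 4, 6, 7], [2, 5]].
Step i=6: Q has 6 at row 1, column 4; remove that cell from P, ejecting 7. So w(6) = 7. P is now [[1, 4, 6], [2, 5]].
Step i=5: Q has 5 at row 2, column 2; remove 5 from row 2 of P and reverse-bump: 5 enters row 1 and ejects 4. So w(5) = 4. P is now [[1, 5, 6], [2]].
Step i=4: Q has 4 at row 1, column 3; remove that cell from P, ejecting 6. So w(4) = 6. P is now [[1, 5], [2]].
Step i=3: Q has 3 at row 2, column 1; remove 2 from row 2 of P and reverse-bump: 2 enters row 1 and ejects 1. So w(3) = 1. P is now [[2, 5]].
Step i=2: Q has 2 at row 1, column 2; remove that cell from P, ejecting 5. So w(2) = 5. P is now [[2]].
Step i=1: Q has 1 at row 1, column 1; remove that cell from P, ejecting 2. So w(1) = 2. P is now [].

So w = 2 5 1 6 4 7 3.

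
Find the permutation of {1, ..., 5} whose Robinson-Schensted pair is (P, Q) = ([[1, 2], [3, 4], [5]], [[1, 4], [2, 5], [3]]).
5 3 1 4 2

Reverse the RSK construction: for i from n down to 1, find the cell of Q containing i, remove the entry at that cell from P, and reverse-bump it up through P; the value ejected from row 1 is w(i).

Step i=5: Q has 5 at row 2, column 2; remove 4 from row 2 of P and reverse-bump: 4 enters row 1 and ejects 2. So w(5) = 2. P is now [[1, 4], [3], [5]].
Step i=4: Q has 4 at row 1, column 2; remove that cell from P, ejecting 4. So w(4) = 4. P is now [[1], [3], [5]].
Step i=3: Q has 3 at row 3, column 1; remove 5 from row 3 of P and reverse-bump: 5 enters row 2 and ejects 3; 3 enters row 1 and ejects 1. So w(3) = 1. P is now [[3], [5]].
Step i=2: Q has 2 at row 2, column 1; remove 5 from row 2 of P and reverse-bump: 5 enters row 1 and ejects 3. So w(2) = 3. P is now [[5]].
Step i=1: Q has 1 at row 1, column 1; remove that cell from P, ejecting 5. So w(1) = 5. P is now [].

So w = 5 3 1 4 2.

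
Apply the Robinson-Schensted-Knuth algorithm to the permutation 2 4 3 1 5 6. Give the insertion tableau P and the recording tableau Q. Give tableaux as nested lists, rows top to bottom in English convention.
Insert each entry of the permutation into P by Schensted row insertion, recording in Q the position of each new cell.

Insert 2: appended to row 1. P = [[2]].
Insert 4: appended to row 1. P = [[2, 4]].
Insert 3: 3 bumps 4 from row 1; 4 starts row 2. P = [[2, 3], [4]].
Insert 1: 1 bumps 2 from row 1; 2 bumps 4 from row 2; 4 starts row 3. P = [[1, 3], [2], [4]].
Insert 5: appended to row 1. P = [[1, 3, 5], [2], [4]].
Insert 6: appended to row 1. P = [[1, 3, 5, 6], [2], [4]].

So P = [[1, 3, 5, 6], [2], [4]], Q = [[1, 2, 5, 6], [3], [4]].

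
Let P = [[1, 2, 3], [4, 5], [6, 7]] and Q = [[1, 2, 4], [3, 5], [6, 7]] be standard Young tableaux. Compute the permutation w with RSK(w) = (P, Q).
Reverse RSK: for i = n, n-1, ..., 1, locate i in Q, remove the corresponding corner cell from P, and reverse-bump its entry up through P; the value ejected from row 1 is w(i).

So w = 1 6 4 7 5 2 3.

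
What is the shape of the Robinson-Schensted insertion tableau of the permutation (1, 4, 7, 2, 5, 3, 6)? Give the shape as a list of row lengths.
Row-insert each entry into an empty tableau.

After inserting 1: P = [[1]].
After inserting 4: P = [[1, 4]].
After inserting 7: P = [[1, 4, 7]].
After inserting 2: P = [[1, 2, 7], [4]].
After inserting 5: P = [[1, 2, 5], [4, 7]].
After inserting 3: P = [[1, 2, 3], [4, 5], [7]].
After inserting 6: P = [[1, 2, 3, 6], [4, 5], [7]].

The final insertion tableau P = [[1, 2, 3, 6], [4, 5], [7]] has shape [4, 2, 1].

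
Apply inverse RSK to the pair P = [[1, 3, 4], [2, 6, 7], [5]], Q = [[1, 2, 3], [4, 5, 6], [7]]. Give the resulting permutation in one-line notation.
Reverse RSK: for i = n, n-1, ..., 1, locate i in Q, remove the corresponding corner cell from P, and reverse-bump its entry up through P; the value ejected from row 1 is w(i).

So w = 5 6 7 2 3 4 1.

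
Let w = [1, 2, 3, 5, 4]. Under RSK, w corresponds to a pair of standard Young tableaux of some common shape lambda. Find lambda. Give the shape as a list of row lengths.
RSK row insertion gives P = [[1, 2, 3, 4], [5]], which has shape [4, 1].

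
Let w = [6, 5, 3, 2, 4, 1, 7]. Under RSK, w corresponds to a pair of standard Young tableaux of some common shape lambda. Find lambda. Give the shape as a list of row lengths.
[3, 1, 1, 1, 1]

RSK row insertion gives P = [[1, 4, 7], [2], [3], [5], [6]], which has shape [3, 1, 1, 1, 1].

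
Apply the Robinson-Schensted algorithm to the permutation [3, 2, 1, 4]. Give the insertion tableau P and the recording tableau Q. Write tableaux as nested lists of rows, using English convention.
Insert each entry of the permutation into P by Schensted row insertion, recording in Q the position of each new cell.

Insert 3: appended to row 1. P = [[3]].
Insert 2: 2 bumps 3 from row 1; 3 starts row 2. P = [[2], [3]].
Insert 1: 1 bumps 2 from row 1; 2 bumps 3 from row 2; 3 starts row 3. P = [[1], [2], [3]].
Insert 4: appended to row 1. P = [[1, 4], [2], [3]].

So P = [[1, 4], [2], [3]], Q = [[1, 4], [2], [3]].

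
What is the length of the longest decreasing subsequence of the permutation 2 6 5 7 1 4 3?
4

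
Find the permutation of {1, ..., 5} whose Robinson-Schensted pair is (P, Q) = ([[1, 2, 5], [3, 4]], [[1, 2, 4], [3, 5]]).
3 4 1 5 2

Reverse the RSK construction: for i from n down to 1, find the cell of Q containing i, remove the entry at that cell from P, and reverse-bump it up through P; the value ejected from row 1 is w(i).

Step i=5: Q has 5 at row 2, column 2; remove 4 from row 2 of P and reverse-bump: 4 enters row 1 and ejects 2. So w(5) = 2. P is now [[1, 4, 5], [3]].
Step i=4: Q has 4 at row 1, column 3; remove that cell from P, ejecting 5. So w(4) = 5. P is now [[1, 4], [3]].
Step i=3: Q has 3 at row 2, column 1; remove 3 from row 2 of P and reverse-bump: 3 enters row 1 and ejects 1. So w(3) = 1. P is now [[3, 4]].
Step i=2: Q has 2 at row 1, column 2; remove that cell from P, ejecting 4. So w(2) = 4. P is now [[3]].
Step i=1: Q has 1 at row 1, column 1; remove that cell from P, ejecting 3. So w(1) = 3. P is now [].

So w = 3 4 1 5 2.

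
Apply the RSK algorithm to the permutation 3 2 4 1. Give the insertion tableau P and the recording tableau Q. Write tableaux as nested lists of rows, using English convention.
Insert each entry of the permutation into P by Schensted row insertion, recording in Q the position of each new cell.

Insert 3: appended to row 1. P = [[3]].
Insert 2: 2 bumps 3 from row 1; 3 starts row 2. P = [[2], [3]].
Insert 4: appended to row 1. P = [[2, 4], [3]].
Insert 1: 1 bumps 2 from row 1; 2 bumps 3 from row 2; 3 starts row 3. P = [[1, 4], [2], [3]].

So P = [[1, 4], [2], [3]], Q = [[1, 3], [2], [4]].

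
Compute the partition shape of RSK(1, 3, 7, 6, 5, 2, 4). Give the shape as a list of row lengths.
[3, 2, 1, 1]

RSK row insertion gives P = [[1, 2, 4], [3, 5], [6], [7]], which has shape [3, 2, 1, 1].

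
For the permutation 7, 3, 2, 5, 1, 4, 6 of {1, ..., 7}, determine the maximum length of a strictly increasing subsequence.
3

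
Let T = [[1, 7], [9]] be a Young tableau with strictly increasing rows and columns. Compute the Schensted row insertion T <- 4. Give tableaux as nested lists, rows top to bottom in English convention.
[[1, 4], [7], [9]]

In row 1, 4 replaces 7 (the leftmost entry greater than 4); 7 is bumped to row 2. In row 2, 7 replaces 9 (the leftmost entry greater than 7); 9 is bumped to row 3. 9 starts a new row 3. The new tableau is [[1, 4], [7], [9]].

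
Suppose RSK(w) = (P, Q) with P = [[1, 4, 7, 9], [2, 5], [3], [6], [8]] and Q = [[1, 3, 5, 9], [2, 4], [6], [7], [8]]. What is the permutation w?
Reverse the RSK construction: for i from n down to 1, find the cell of Q containing i, remove the entry at that cell from P, and reverse-bump it up through P; the value ejected from row 1 is w(i).

Step i=9: Q has 9 at row 1, column 4; remove that cell from P, ejecting 9. So w(9) = 9. P is now [[1, 4, 7], [2, 5], [3], [6], [8]].
Step i=8: Q has 8 at row 5, column 1; remove 8 from row 5 of P and reverse-bump: 8 enters row 4 and ejects 6; 6 enters row 3 and ejects 3; 3 enters row 2 and ejects 2; 2 enters row 1 and ejects 1. So w(8) = 1. P is now [[2, 4, 7], [3, 5], [6], [8]].
Step i=7: Q has 7 at row 4, column 1; remove 8 from row 4 of P and reverse-bump: 8 enters row 3 and ejects 6; 6 enters row 2 and ejects 5; 5 enters row 1 and ejects 4. So w(7) = 4. P is now [[2, 5, 7], [3, 6], [8]].
Step i=6: Q has 6 at row 3, column 1; remove 8 from row 3 of P and reverse-bump: 8 enters row 2 and ejects 6; 6 enters row 1 and ejects 5. So w(6) = 5. P is now [[2, 6, 7], [3, 8]].
Step i=5: Q has 5 at row 1, column 3; remove that cell from P, ejecting 7. So w(5) = 7. P is now [[2, 6], [3, 8]].
Step i=4: Q has 4 at row 2, column 2; remove 8 from row 2 of P and reverse-bump: 8 enters row 1 and ejects 6. So w(4) = 6. P is now [[2, 8], [3]].
Step i=3: Q has 3 at row 1, column 2; remove that cell from P, ejecting 8. So w(3) = 8. P is now [[2], [3]].
Step i=2: Q has 2 at row 2, column 1; remove 3 from row 2 of P and reverse-bump: 3 enters row 1 and ejects 2. So w(2) = 2. P is now [[3]].
Step i=1: Q has 1 at row 1, column 1; remove that cell from P, ejecting 3. So w(1) = 3. P is now [].

So w = 3 2 8 6 7 5 4 1 9.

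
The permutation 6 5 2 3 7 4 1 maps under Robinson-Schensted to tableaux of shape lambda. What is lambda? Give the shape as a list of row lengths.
[3, 2, 1, 1]

Row-insert each entry into an empty tableau.

After inserting 6: P = [[6]].
After inserting 5: P = [[5], [6]].
After inserting 2: P = [[2], [5], [6]].
After inserting 3: P = [[2, 3], [5], [6]].
After inserting 7: P = [[2, 3, 7], [5], [6]].
After inserting 4: P = [[2, 3, 4], [5, 7], [6]].
After inserting 1: P = [[1, 3, 4], [2, 7], [5], [6]].

The final insertion tableau P = [[1, 3, 4], [2, 7], [5], [6]] has shape [3, 2, 1, 1].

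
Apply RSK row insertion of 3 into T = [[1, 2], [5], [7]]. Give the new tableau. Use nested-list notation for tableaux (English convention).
3 is larger than every entry of row 1, so it is appended to row 1. The new tableau is [[1, 2, 3], [5], [7]].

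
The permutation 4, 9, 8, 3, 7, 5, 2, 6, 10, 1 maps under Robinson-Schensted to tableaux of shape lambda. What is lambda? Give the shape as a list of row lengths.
[4, 2, 1, 1, 1, 1]

Row-insert each entry into an empty tableau.

After inserting 4: P = [[4]].
After inserting 9: P = [[4, 9]].
After inserting 8: P = [[4, 8], [9]].
After inserting 3: P = [[3, 8], [4], [9]].
After inserting 7: P = [[3, 7], [4, 8], [9]].
After inserting 5: P = [[3, 5], [4, 7], [8], [9]].
After inserting 2: P = [[2, 5], [3, 7], [4], [8], [9]].
After inserting 6: P = [[2, 5, 6], [3, 7], [4], [8], [9]].
After inserting 10: P = [[2, 5, 6, 10], [3, 7], [4], [8], [9]].
After inserting 1: P = [[1, 5, 6, 10], [2, 7], [3], [4], [8], [9]].

The final insertion tableau P = [[1, 5, 6, 10], [2, 7], [3], [4], [8], [9]] has shape [4, 2, 1, 1, 1, 1].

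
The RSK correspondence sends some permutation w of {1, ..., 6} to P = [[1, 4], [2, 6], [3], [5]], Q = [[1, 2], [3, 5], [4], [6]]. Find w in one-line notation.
5 6 3 2 4 1

Reverse the RSK construction: for i from n down to 1, find the cell of Q containing i, remove the entry at that cell from P, and reverse-bump it up through P; the value ejected from row 1 is w(i).

Step i=6: Q has 6 at row 4, column 1; remove 5 from row 4 of P and reverse-bump: 5 enters row 3 and ejects 3; 3 enters row 2 and ejects 2; 2 enters row 1 and ejects 1. So w(6) = 1. P is now [[2, 4], [3, 6], [5]].
Step i=5: Q has 5 at row 2, column 2; remove 6 from row 2 of P and reverse-bump: 6 enters row 1 and ejects 4. So w(5) = 4. P is now [[2, 6], [3], [5]].
Step i=4: Q has 4 at row 3, column 1; remove 5 from row 3 of P and reverse-bump: 5 enters row 2 and ejects 3; 3 enters row 1 and ejects 2. So w(4) = 2. P is now [[3, 6], [5]].
Step i=3: Q has 3 at row 2, column 1; remove 5 from row 2 of P and reverse-bump: 5 enters row 1 and ejects 3. So w(3) = 3. P is now [[5, 6]].
Step i=2: Q has 2 at row 1, column 2; remove that cell from P, ejecting 6. So w(2) = 6. P is now [[5]].
Step i=1: Q has 1 at row 1, column 1; remove that cell from P, ejecting 5. So w(1) = 5. P is now [].

So w = 5 6 3 2 4 1.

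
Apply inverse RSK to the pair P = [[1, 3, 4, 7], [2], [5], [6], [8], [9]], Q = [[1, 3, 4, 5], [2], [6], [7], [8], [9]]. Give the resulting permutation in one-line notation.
Reverse the RSK construction: for i from n down to 1, find the cell of Q containing i, remove the entry at that cell from P, and reverse-bump it up through P; the value ejected from row 1 is w(i).

Step i=9: Q has 9 at row 6, column 1; remove 9 from row 6 of P and reverse-bump: 9 enters row 5 and ejects 8; 8 enters row 4 and ejects 6; 6 enters row 3 and ejects 5; 5 enters row 2 and ejects 2; 2 enters row 1 and ejects 1. So w(9) = 1. P is now [[2, 3, 4, 7], [5], [6], [8], [9]].
Step i=8: Q has 8 at row 5, column 1; remove 9 from row 5 of P and reverse-bump: 9 enters row 4 and ejects 8; 8 enters row 3 and ejects 6; 6 enters row 2 and ejects 5; 5 enters row 1 and ejects 4. So w(8) = 4. P is now [[2, 3, 5, 7], [6], [8], [9]].
Step i=7: Q has 7 at row 4, column 1; remove 9 from row 4 of P and reverse-bump: 9 enters row 3 and ejects 8; 8 enters row 2 and ejects 6; 6 enters row 1 and ejects 5. So w(7) = 5. P is now [[2, 3, 6, 7], [8], [9]].
Step i=6: Q has 6 at row 3, column 1; remove 9 from row 3 of P and reverse-bump: 9 enters row 2 and ejects 8; 8 enters row 1 and ejects 7. So w(6) = 7. P is now [[2, 3, 6, 8], [9]].
Step i=5: Q has 5 at row 1, column 4; remove that cell from P, ejecting 8. So w(5) = 8. P is now [[2, 3, 6], [9]].
Step i=4: Q has 4 at row 1, column 3; remove that cell from P, ejecting 6. So w(4) = 6. P is now [[2, 3], [9]].
Step i=3: Q has 3 at row 1, column 2; remove that cell from P, ejecting 3. So w(3) = 3. P is now [[2], [9]].
Step i=2: Q has 2 at row 2, column 1; remove 9 from row 2 of P and reverse-bump: 9 enters row 1 and ejects 2. So w(2) = 2. P is now [[9]].
Step i=1: Q has 1 at row 1, column 1; remove that cell from P, ejecting 9. So w(1) = 9. P is now [].

So w = 9 2 3 6 8 7 5 4 1.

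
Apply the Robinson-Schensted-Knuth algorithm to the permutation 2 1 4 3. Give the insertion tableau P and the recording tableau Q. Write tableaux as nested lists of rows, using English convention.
P = [[1, 3], [2, 4]], Q = [[1, 3], [2, 4]]

Insert each entry of the permutation into P by Schensted row insertion, recording in Q the position of each new cell.

Insert 2: appended to row 1. P = [[2]].
Insert 1: 1 bumps 2 from row 1; 2 starts row 2. P = [[1], [2]].
Insert 4: appended to row 1. P = [[1, 4], [2]].
Insert 3: 3 bumps 4 from row 1; 4 appends to row 2. P = [[1, 3], [2, 4]].

So P = [[1, 3], [2, 4]], Q = [[1, 3], [2, 4]].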